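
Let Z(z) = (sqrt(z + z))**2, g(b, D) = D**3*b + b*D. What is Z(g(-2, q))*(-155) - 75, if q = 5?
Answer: 80525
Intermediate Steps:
g(b, D) = D*b + b*D**3 (g(b, D) = b*D**3 + D*b = D*b + b*D**3)
Z(z) = 2*z (Z(z) = (sqrt(2*z))**2 = (sqrt(2)*sqrt(z))**2 = 2*z)
Z(g(-2, q))*(-155) - 75 = (2*(5*(-2)*(1 + 5**2)))*(-155) - 75 = (2*(5*(-2)*(1 + 25)))*(-155) - 75 = (2*(5*(-2)*26))*(-155) - 75 = (2*(-260))*(-155) - 75 = -520*(-155) - 75 = 80600 - 75 = 80525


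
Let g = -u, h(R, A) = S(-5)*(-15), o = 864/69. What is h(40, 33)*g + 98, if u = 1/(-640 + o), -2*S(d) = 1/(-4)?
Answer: 11314343/115456 ≈ 97.997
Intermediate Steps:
S(d) = ⅛ (S(d) = -½/(-4) = -½*(-¼) = ⅛)
o = 288/23 (o = 864*(1/69) = 288/23 ≈ 12.522)
u = -23/14432 (u = 1/(-640 + 288/23) = 1/(-14432/23) = -23/14432 ≈ -0.0015937)
h(R, A) = -15/8 (h(R, A) = (⅛)*(-15) = -15/8)
g = 23/14432 (g = -1*(-23/14432) = 23/14432 ≈ 0.0015937)
h(40, 33)*g + 98 = -15/8*23/14432 + 98 = -345/115456 + 98 = 11314343/115456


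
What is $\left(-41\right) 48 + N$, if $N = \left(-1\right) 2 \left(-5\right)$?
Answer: $-1958$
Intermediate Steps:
$N = 10$ ($N = \left(-2\right) \left(-5\right) = 10$)
$\left(-41\right) 48 + N = \left(-41\right) 48 + 10 = -1968 + 10 = -1958$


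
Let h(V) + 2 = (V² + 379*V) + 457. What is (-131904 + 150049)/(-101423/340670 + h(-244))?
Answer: -6181457150/11066766373 ≈ -0.55856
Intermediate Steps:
h(V) = 455 + V² + 379*V (h(V) = -2 + ((V² + 379*V) + 457) = -2 + (457 + V² + 379*V) = 455 + V² + 379*V)
(-131904 + 150049)/(-101423/340670 + h(-244)) = (-131904 + 150049)/(-101423/340670 + (455 + (-244)² + 379*(-244))) = 18145/(-101423*1/340670 + (455 + 59536 - 92476)) = 18145/(-101423/340670 - 32485) = 18145/(-11066766373/340670) = 18145*(-340670/11066766373) = -6181457150/11066766373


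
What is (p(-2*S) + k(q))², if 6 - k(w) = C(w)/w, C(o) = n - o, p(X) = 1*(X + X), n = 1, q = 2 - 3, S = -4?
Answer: 576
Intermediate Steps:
q = -1
p(X) = 2*X (p(X) = 1*(2*X) = 2*X)
C(o) = 1 - o
k(w) = 6 - (1 - w)/w
(p(-2*S) + k(q))² = (2*(-2*(-4)) + (7 - 1/(-1)))² = (2*8 + (7 - 1*(-1)))² = (16 + (7 + 1))² = (16 + 8)² = 24² = 576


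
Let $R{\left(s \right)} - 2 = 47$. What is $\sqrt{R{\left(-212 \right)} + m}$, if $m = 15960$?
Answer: $\sqrt{16009} \approx 126.53$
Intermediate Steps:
$R{\left(s \right)} = 49$ ($R{\left(s \right)} = 2 + 47 = 49$)
$\sqrt{R{\left(-212 \right)} + m} = \sqrt{49 + 15960} = \sqrt{16009}$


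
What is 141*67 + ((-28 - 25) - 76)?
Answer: 9318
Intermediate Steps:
141*67 + ((-28 - 25) - 76) = 9447 + (-53 - 76) = 9447 - 129 = 9318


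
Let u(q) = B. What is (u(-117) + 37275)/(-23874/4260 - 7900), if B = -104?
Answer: -26391410/5612979 ≈ -4.7019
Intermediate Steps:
u(q) = -104
(u(-117) + 37275)/(-23874/4260 - 7900) = (-104 + 37275)/(-23874/4260 - 7900) = 37171/(-23874*1/4260 - 7900) = 37171/(-3979/710 - 7900) = 37171/(-5612979/710) = 37171*(-710/5612979) = -26391410/5612979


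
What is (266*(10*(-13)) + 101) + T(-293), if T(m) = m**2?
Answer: 51370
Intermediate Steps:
(266*(10*(-13)) + 101) + T(-293) = (266*(10*(-13)) + 101) + (-293)**2 = (266*(-130) + 101) + 85849 = (-34580 + 101) + 85849 = -34479 + 85849 = 51370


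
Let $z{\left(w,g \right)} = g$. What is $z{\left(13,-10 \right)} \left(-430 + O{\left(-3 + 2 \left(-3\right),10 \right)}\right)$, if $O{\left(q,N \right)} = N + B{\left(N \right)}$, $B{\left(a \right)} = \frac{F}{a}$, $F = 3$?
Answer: $4197$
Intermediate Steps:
$B{\left(a \right)} = \frac{3}{a}$
$O{\left(q,N \right)} = N + \frac{3}{N}$
$z{\left(13,-10 \right)} \left(-430 + O{\left(-3 + 2 \left(-3\right),10 \right)}\right) = - 10 \left(-430 + \left(10 + \frac{3}{10}\right)\right) = - 10 \left(-430 + \frac{103}{10}\right) = \left(-10\right) \left(- \frac{4197}{10}\right) = 4197$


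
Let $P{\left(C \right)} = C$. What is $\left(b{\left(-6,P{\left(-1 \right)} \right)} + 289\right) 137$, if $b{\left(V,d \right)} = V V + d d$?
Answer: $44662$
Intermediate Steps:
$b{\left(V,d \right)} = V^{2} + d^{2}$
$\left(b{\left(-6,P{\left(-1 \right)} \right)} + 289\right) 137 = \left(\left(\left(-6\right)^{2} + \left(-1\right)^{2}\right) + 289\right) 137 = \left(\left(36 + 1\right) + 289\right) 137 = \left(37 + 289\right) 137 = 326 \cdot 137 = 44662$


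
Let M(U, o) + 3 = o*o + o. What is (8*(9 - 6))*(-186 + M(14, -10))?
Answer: -2376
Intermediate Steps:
M(U, o) = -3 + o + o² (M(U, o) = -3 + (o*o + o) = -3 + (o² + o) = -3 + (o + o²) = -3 + o + o²)
(8*(9 - 6))*(-186 + M(14, -10)) = (8*(9 - 6))*(-186 + (-3 - 10 + (-10)²)) = (8*3)*(-186 + (-3 - 10 + 100)) = 24*(-186 + 87) = 24*(-99) = -2376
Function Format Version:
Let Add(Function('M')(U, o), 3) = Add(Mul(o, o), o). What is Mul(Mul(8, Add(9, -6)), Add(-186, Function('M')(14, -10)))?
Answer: -2376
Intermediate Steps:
Function('M')(U, o) = Add(-3, o, Pow(o, 2)) (Function('M')(U, o) = Add(-3, Add(Mul(o, o), o)) = Add(-3, Add(Pow(o, 2), o)) = Add(-3, Add(o, Pow(o, 2))) = Add(-3, o, Pow(o, 2)))
Mul(Mul(8, Add(9, -6)), Add(-186, Function('M')(14, -10))) = Mul(Mul(8, Add(9, -6)), Add(-186, Add(-3, -10, Pow(-10, 2)))) = Mul(Mul(8, 3), Add(-186, Add(-3, -10, 100))) = Mul(24, Add(-186, 87)) = Mul(24, -99) = -2376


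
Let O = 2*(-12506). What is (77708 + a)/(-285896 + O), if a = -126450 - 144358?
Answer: 48275/77727 ≈ 0.62108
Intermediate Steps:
O = -25012
a = -270808
(77708 + a)/(-285896 + O) = (77708 - 270808)/(-285896 - 25012) = -193100/(-310908) = -193100*(-1/310908) = 48275/77727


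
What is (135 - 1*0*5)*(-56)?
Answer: -7560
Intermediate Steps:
(135 - 1*0*5)*(-56) = (135 + 0*5)*(-56) = (135 + 0)*(-56) = 135*(-56) = -7560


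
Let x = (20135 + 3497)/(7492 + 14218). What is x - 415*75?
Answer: -337850059/10855 ≈ -31124.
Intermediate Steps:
x = 11816/10855 (x = 23632/21710 = 23632*(1/21710) = 11816/10855 ≈ 1.0885)
x - 415*75 = 11816/10855 - 415*75 = 11816/10855 - 31125 = -337850059/10855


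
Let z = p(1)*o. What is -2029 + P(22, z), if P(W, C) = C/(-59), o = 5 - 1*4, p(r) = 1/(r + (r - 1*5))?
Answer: -359132/177 ≈ -2029.0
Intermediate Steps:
p(r) = 1/(-5 + 2*r) (p(r) = 1/(r + (r - 5)) = 1/(r + (-5 + r)) = 1/(-5 + 2*r))
o = 1 (o = 5 - 4 = 1)
z = -⅓ (z = 1/(-5 + 2*1) = 1/(-5 + 2) = 1/(-3) = -⅓*1 = -⅓ ≈ -0.33333)
P(W, C) = -C/59 (P(W, C) = C*(-1/59) = -C/59)
-2029 + P(22, z) = -2029 - 1/59*(-⅓) = -2029 + 1/177 = -359132/177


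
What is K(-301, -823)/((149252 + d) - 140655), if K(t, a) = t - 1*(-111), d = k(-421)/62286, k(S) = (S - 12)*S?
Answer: -2366868/107131007 ≈ -0.022093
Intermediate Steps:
k(S) = S*(-12 + S) (k(S) = (-12 + S)*S = S*(-12 + S))
d = 182293/62286 (d = -421*(-12 - 421)/62286 = -421*(-433)*(1/62286) = 182293*(1/62286) = 182293/62286 ≈ 2.9267)
K(t, a) = 111 + t (K(t, a) = t + 111 = 111 + t)
K(-301, -823)/((149252 + d) - 140655) = (111 - 301)/((149252 + 182293/62286) - 140655) = -190/(9296492365/62286 - 140655) = -190/535655035/62286 = -190*62286/535655035 = -2366868/107131007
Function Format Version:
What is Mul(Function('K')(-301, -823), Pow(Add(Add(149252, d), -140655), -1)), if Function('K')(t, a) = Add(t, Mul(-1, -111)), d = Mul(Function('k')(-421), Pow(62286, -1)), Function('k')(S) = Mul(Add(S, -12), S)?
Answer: Rational(-2366868, 107131007) ≈ -0.022093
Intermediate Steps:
Function('k')(S) = Mul(S, Add(-12, S)) (Function('k')(S) = Mul(Add(-12, S), S) = Mul(S, Add(-12, S)))
d = Rational(182293, 62286) (d = Mul(Mul(-421, Add(-12, -421)), Pow(62286, -1)) = Mul(Mul(-421, -433), Rational(1, 62286)) = Mul(182293, Rational(1, 62286)) = Rational(182293, 62286) ≈ 2.9267)
Function('K')(t, a) = Add(111, t) (Function('K')(t, a) = Add(t, 111) = Add(111, t))
Mul(Function('K')(-301, -823), Pow(Add(Add(149252, d), -140655), -1)) = Mul(Add(111, -301), Pow(Add(Add(149252, Rational(182293, 62286)), -140655), -1)) = Mul(-190, Pow(Add(Rational(9296492365, 62286), -140655), -1)) = Mul(-190, Pow(Rational(535655035, 62286), -1)) = Mul(-190, Rational(62286, 535655035)) = Rational(-2366868, 107131007)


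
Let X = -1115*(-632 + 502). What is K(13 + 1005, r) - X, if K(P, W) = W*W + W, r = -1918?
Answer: 3531856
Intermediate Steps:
K(P, W) = W + W² (K(P, W) = W² + W = W + W²)
X = 144950 (X = -1115*(-130) = 144950)
K(13 + 1005, r) - X = -1918*(1 - 1918) - 1*144950 = -1918*(-1917) - 144950 = 3676806 - 144950 = 3531856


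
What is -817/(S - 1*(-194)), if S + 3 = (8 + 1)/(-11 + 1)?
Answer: -8170/1901 ≈ -4.2977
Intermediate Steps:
S = -39/10 (S = -3 + (8 + 1)/(-11 + 1) = -3 + 9/(-10) = -3 + 9*(-⅒) = -3 - 9/10 = -39/10 ≈ -3.9000)
-817/(S - 1*(-194)) = -817/(-39/10 - 1*(-194)) = -817/(-39/10 + 194) = -817/1901/10 = -817*10/1901 = -8170/1901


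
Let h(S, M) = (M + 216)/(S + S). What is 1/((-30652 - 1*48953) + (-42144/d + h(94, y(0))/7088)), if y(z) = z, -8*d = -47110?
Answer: -3923509240/312359031781383 ≈ -1.2561e-5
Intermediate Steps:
d = 23555/4 (d = -⅛*(-47110) = 23555/4 ≈ 5888.8)
h(S, M) = (216 + M)/(2*S) (h(S, M) = (216 + M)/((2*S)) = (216 + M)*(1/(2*S)) = (216 + M)/(2*S))
1/((-30652 - 1*48953) + (-42144/d + h(94, y(0))/7088)) = 1/((-30652 - 1*48953) + (-42144/23555/4 + ((½)*(216 + 0)/94)/7088)) = 1/((-30652 - 48953) + (-42144*4/23555 + ((½)*(1/94)*216)*(1/7088))) = 1/(-79605 + (-168576/23555 + (54/47)*(1/7088))) = 1/(-79605 + (-168576/23555 + 27/166568)) = 1/(-79605 - 28078731183/3923509240) = 1/(-312359031781383/3923509240) = -3923509240/312359031781383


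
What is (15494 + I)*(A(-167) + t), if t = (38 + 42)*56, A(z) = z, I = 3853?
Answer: 83443611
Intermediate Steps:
t = 4480 (t = 80*56 = 4480)
(15494 + I)*(A(-167) + t) = (15494 + 3853)*(-167 + 4480) = 19347*4313 = 83443611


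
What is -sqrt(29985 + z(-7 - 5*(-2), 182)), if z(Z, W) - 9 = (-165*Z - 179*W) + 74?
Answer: -I*sqrt(3005) ≈ -54.818*I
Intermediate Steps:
z(Z, W) = 83 - 179*W - 165*Z (z(Z, W) = 9 + ((-165*Z - 179*W) + 74) = 9 + ((-179*W - 165*Z) + 74) = 9 + (74 - 179*W - 165*Z) = 83 - 179*W - 165*Z)
-sqrt(29985 + z(-7 - 5*(-2), 182)) = -sqrt(29985 + (83 - 179*182 - 165*(-7 - 5*(-2)))) = -sqrt(29985 + (83 - 32578 - 165*(-7 + 10))) = -sqrt(29985 + (83 - 32578 - 165*3)) = -sqrt(29985 + (83 - 32578 - 495)) = -sqrt(29985 - 32990) = -sqrt(-3005) = -I*sqrt(3005)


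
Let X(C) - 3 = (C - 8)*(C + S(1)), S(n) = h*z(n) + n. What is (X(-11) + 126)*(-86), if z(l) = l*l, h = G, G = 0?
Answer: -27434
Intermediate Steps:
h = 0
z(l) = l²
S(n) = n (S(n) = 0*n² + n = 0 + n = n)
X(C) = 3 + (1 + C)*(-8 + C) (X(C) = 3 + (C - 8)*(C + 1) = 3 + (-8 + C)*(1 + C) = 3 + (1 + C)*(-8 + C))
(X(-11) + 126)*(-86) = ((-5 + (-11)² - 7*(-11)) + 126)*(-86) = ((-5 + 121 + 77) + 126)*(-86) = (193 + 126)*(-86) = 319*(-86) = -27434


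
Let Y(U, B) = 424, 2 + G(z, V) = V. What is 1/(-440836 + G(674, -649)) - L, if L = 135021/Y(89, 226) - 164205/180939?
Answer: -3585013062911083/11290019902744 ≈ -317.54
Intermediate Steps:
G(z, V) = -2 + V
L = 8120313933/25572712 (L = 135021/424 - 164205/180939 = 135021*(1/424) - 164205*1/180939 = 135021/424 - 54735/60313 = 8120313933/25572712 ≈ 317.54)
1/(-440836 + G(674, -649)) - L = 1/(-440836 + (-2 - 649)) - 1*8120313933/25572712 = 1/(-440836 - 651) - 8120313933/25572712 = 1/(-441487) - 8120313933/25572712 = -1/441487 - 8120313933/25572712 = -3585013062911083/11290019902744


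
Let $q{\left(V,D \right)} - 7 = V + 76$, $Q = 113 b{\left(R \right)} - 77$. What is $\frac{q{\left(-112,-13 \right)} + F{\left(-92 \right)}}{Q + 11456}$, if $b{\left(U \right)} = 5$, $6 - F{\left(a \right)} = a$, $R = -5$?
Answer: $\frac{69}{11944} \approx 0.005777$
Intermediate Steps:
$F{\left(a \right)} = 6 - a$
$Q = 488$ ($Q = 113 \cdot 5 - 77 = 565 - 77 = 488$)
$q{\left(V,D \right)} = 83 + V$ ($q{\left(V,D \right)} = 7 + \left(V + 76\right) = 7 + \left(76 + V\right) = 83 + V$)
$\frac{q{\left(-112,-13 \right)} + F{\left(-92 \right)}}{Q + 11456} = \frac{\left(83 - 112\right) + \left(6 - -92\right)}{488 + 11456} = \frac{-29 + \left(6 + 92\right)}{11944} = \left(-29 + 98\right) \frac{1}{11944} = 69 \cdot \frac{1}{11944} = \frac{69}{11944}$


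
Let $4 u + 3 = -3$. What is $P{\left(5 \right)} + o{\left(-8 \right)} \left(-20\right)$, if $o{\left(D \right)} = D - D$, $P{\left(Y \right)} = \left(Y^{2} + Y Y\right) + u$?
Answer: $\frac{97}{2} \approx 48.5$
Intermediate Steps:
$u = - \frac{3}{2}$ ($u = - \frac{3}{4} + \frac{1}{4} \left(-3\right) = - \frac{3}{4} - \frac{3}{4} = - \frac{3}{2} \approx -1.5$)
$P{\left(Y \right)} = - \frac{3}{2} + 2 Y^{2}$ ($P{\left(Y \right)} = \left(Y^{2} + Y Y\right) - \frac{3}{2} = \left(Y^{2} + Y^{2}\right) - \frac{3}{2} = 2 Y^{2} - \frac{3}{2} = - \frac{3}{2} + 2 Y^{2}$)
$o{\left(D \right)} = 0$
$P{\left(5 \right)} + o{\left(-8 \right)} \left(-20\right) = \left(- \frac{3}{2} + 2 \cdot 5^{2}\right) + 0 \left(-20\right) = \left(- \frac{3}{2} + 2 \cdot 25\right) + 0 = \left(- \frac{3}{2} + 50\right) + 0 = \frac{97}{2} + 0 = \frac{97}{2}$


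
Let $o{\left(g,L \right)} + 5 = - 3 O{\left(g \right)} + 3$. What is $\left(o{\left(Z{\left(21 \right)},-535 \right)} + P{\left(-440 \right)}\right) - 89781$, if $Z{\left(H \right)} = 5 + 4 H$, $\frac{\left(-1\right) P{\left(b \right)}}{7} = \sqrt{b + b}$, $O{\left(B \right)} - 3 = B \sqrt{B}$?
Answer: $-89792 - 267 \sqrt{89} - 28 i \sqrt{55} \approx -92311.0 - 207.65 i$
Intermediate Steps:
$O{\left(B \right)} = 3 + B^{\frac{3}{2}}$ ($O{\left(B \right)} = 3 + B \sqrt{B} = 3 + B^{\frac{3}{2}}$)
$P{\left(b \right)} = - 7 \sqrt{2} \sqrt{b}$ ($P{\left(b \right)} = - 7 \sqrt{b + b} = - 7 \sqrt{2 b} = - 7 \sqrt{2} \sqrt{b}$)
$o{\left(g,L \right)} = -11 - 3 g^{\frac{3}{2}}$ ($o{\left(g,L \right)} = -5 - \left(-3 + 3 \left(3 + g^{\frac{3}{2}}\right)\right) = -5 + \left(\left(-9 - 3 g^{\frac{3}{2}}\right) + 3\right) = -5 - \left(6 + 3 g^{\frac{3}{2}}\right) = -11 - 3 g^{\frac{3}{2}}$)
$\left(o{\left(Z{\left(21 \right)},-535 \right)} + P{\left(-440 \right)}\right) - 89781 = \left(\left(-11 - 3 \left(5 + 4 \cdot 21\right)^{\frac{3}{2}}\right) - 7 \sqrt{2} \sqrt{-440}\right) - 89781 = \left(\left(-11 - 3 \left(5 + 84\right)^{\frac{3}{2}}\right) - 7 \sqrt{2} \cdot 2 i \sqrt{110}\right) - 89781 = \left(\left(-11 - 3 \cdot 89^{\frac{3}{2}}\right) - 28 i \sqrt{55}\right) - 89781 = \left(\left(-11 - 3 \cdot 89 \sqrt{89}\right) - 28 i \sqrt{55}\right) - 89781 = \left(\left(-11 - 267 \sqrt{89}\right) - 28 i \sqrt{55}\right) - 89781 = \left(-11 - 267 \sqrt{89} - 28 i \sqrt{55}\right) - 89781 = -89792 - 267 \sqrt{89} - 28 i \sqrt{55}$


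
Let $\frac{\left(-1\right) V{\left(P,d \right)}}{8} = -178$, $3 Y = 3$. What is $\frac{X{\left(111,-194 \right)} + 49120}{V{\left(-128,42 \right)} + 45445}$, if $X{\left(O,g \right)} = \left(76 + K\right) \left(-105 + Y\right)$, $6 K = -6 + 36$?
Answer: $\frac{40696}{46869} \approx 0.86829$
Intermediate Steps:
$K = 5$ ($K = \frac{-6 + 36}{6} = \frac{1}{6} \cdot 30 = 5$)
$Y = 1$ ($Y = \frac{1}{3} \cdot 3 = 1$)
$V{\left(P,d \right)} = 1424$ ($V{\left(P,d \right)} = \left(-8\right) \left(-178\right) = 1424$)
$X{\left(O,g \right)} = -8424$ ($X{\left(O,g \right)} = \left(76 + 5\right) \left(-105 + 1\right) = 81 \left(-104\right) = -8424$)
$\frac{X{\left(111,-194 \right)} + 49120}{V{\left(-128,42 \right)} + 45445} = \frac{-8424 + 49120}{1424 + 45445} = \frac{40696}{46869}$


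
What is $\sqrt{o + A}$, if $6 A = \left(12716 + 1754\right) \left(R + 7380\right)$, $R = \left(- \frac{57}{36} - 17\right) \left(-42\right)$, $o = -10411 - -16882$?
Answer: $\frac{\sqrt{708727566}}{6} \approx 4437.0$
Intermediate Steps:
$o = 6471$ ($o = -10411 + 16882 = 6471$)
$R = \frac{1561}{2}$ ($R = \left(\left(-57\right) \frac{1}{36} - 17\right) \left(-42\right) = \left(- \frac{19}{12} - 17\right) \left(-42\right) = \left(- \frac{223}{12}\right) \left(-42\right) = \frac{1561}{2} \approx 780.5$)
$A = \frac{118082435}{6}$ ($A = \frac{\left(12716 + 1754\right) \left(\frac{1561}{2} + 7380\right)}{6} = \frac{14470 \cdot \frac{16321}{2}}{6} = \frac{1}{6} \cdot 118082435 = \frac{118082435}{6} \approx 1.968 \cdot 10^{7}$)
$\sqrt{o + A} = \sqrt{6471 + \frac{118082435}{6}} = \sqrt{\frac{118121261}{6}} = \frac{\sqrt{708727566}}{6}$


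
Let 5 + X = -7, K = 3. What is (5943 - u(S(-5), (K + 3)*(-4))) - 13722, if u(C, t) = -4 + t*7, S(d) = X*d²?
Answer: -7607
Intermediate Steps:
X = -12 (X = -5 - 7 = -12)
S(d) = -12*d²
u(C, t) = -4 + 7*t
(5943 - u(S(-5), (K + 3)*(-4))) - 13722 = (5943 - (-4 + 7*((3 + 3)*(-4)))) - 13722 = (5943 - (-4 + 7*(6*(-4)))) - 13722 = (5943 - (-4 + 7*(-24))) - 13722 = (5943 - (-4 - 168)) - 13722 = (5943 - 1*(-172)) - 13722 = (5943 + 172) - 13722 = 6115 - 13722 = -7607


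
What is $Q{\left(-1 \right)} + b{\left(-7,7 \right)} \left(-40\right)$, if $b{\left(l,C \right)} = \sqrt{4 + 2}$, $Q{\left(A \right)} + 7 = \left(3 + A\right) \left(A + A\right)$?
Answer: $-11 - 40 \sqrt{6} \approx -108.98$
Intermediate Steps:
$Q{\left(A \right)} = -7 + 2 A \left(3 + A\right)$ ($Q{\left(A \right)} = -7 + \left(3 + A\right) \left(A + A\right) = -7 + \left(3 + A\right) 2 A = -7 + 2 A \left(3 + A\right)$)
$b{\left(l,C \right)} = \sqrt{6}$
$Q{\left(-1 \right)} + b{\left(-7,7 \right)} \left(-40\right) = \left(-7 + 2 \left(-1\right)^{2} + 6 \left(-1\right)\right) + \sqrt{6} \left(-40\right) = \left(-7 + 2 \cdot 1 - 6\right) - 40 \sqrt{6} = \left(-7 + 2 - 6\right) - 40 \sqrt{6} = -11 - 40 \sqrt{6}$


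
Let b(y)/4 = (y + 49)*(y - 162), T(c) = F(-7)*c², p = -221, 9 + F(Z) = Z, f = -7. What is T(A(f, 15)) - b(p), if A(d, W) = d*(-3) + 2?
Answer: -271968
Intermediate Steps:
F(Z) = -9 + Z
A(d, W) = 2 - 3*d (A(d, W) = -3*d + 2 = 2 - 3*d)
T(c) = -16*c² (T(c) = (-9 - 7)*c² = -16*c²)
b(y) = 4*(-162 + y)*(49 + y) (b(y) = 4*((y + 49)*(y - 162)) = 4*((49 + y)*(-162 + y)) = 4*((-162 + y)*(49 + y)) = 4*(-162 + y)*(49 + y))
T(A(f, 15)) - b(p) = -16*(2 - 3*(-7))² - (-31752 - 452*(-221) + 4*(-221)²) = -16*(2 + 21)² - (-31752 + 99892 + 4*48841) = -16*23² - (-31752 + 99892 + 195364) = -16*529 - 1*263504 = -8464 - 263504 = -271968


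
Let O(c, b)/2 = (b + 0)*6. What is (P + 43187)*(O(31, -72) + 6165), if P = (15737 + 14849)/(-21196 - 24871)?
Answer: 10546153662843/46067 ≈ 2.2893e+8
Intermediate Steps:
P = -30586/46067 (P = 30586/(-46067) = 30586*(-1/46067) = -30586/46067 ≈ -0.66395)
O(c, b) = 12*b (O(c, b) = 2*((b + 0)*6) = 2*(b*6) = 2*(6*b) = 12*b)
(P + 43187)*(O(31, -72) + 6165) = (-30586/46067 + 43187)*(12*(-72) + 6165) = 1989464943*(-864 + 6165)/46067 = (1989464943/46067)*5301 = 10546153662843/46067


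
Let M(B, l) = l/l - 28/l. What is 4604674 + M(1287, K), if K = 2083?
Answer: 9591537997/2083 ≈ 4.6047e+6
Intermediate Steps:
M(B, l) = 1 - 28/l
4604674 + M(1287, K) = 4604674 + (-28 + 2083)/2083 = 4604674 + (1/2083)*2055 = 4604674 + 2055/2083 = 9591537997/2083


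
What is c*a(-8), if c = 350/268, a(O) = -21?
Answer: -3675/134 ≈ -27.425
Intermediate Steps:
c = 175/134 (c = 350*(1/268) = 175/134 ≈ 1.3060)
c*a(-8) = (175/134)*(-21) = -3675/134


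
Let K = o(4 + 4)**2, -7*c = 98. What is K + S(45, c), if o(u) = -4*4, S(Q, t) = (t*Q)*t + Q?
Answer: 9121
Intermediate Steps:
c = -14 (c = -1/7*98 = -14)
S(Q, t) = Q + Q*t**2 (S(Q, t) = (Q*t)*t + Q = Q*t**2 + Q = Q + Q*t**2)
o(u) = -16
K = 256 (K = (-16)**2 = 256)
K + S(45, c) = 256 + 45*(1 + (-14)**2) = 256 + 45*(1 + 196) = 256 + 45*197 = 256 + 8865 = 9121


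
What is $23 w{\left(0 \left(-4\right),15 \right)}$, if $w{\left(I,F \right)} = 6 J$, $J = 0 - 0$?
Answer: $0$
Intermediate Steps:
$J = 0$ ($J = 0 + 0 = 0$)
$w{\left(I,F \right)} = 0$ ($w{\left(I,F \right)} = 6 \cdot 0 = 0$)
$23 w{\left(0 \left(-4\right),15 \right)} = 23 \cdot 0 = 0$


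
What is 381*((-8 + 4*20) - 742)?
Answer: -255270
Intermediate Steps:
381*((-8 + 4*20) - 742) = 381*((-8 + 80) - 742) = 381*(72 - 742) = 381*(-670) = -255270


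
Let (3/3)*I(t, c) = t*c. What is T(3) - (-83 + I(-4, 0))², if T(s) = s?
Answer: -6886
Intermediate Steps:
I(t, c) = c*t (I(t, c) = t*c = c*t)
T(3) - (-83 + I(-4, 0))² = 3 - (-83 + 0*(-4))² = 3 - (-83 + 0)² = 3 - 1*(-83)² = 3 - 1*6889 = 3 - 6889 = -6886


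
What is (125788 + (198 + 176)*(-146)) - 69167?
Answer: 2017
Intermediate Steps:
(125788 + (198 + 176)*(-146)) - 69167 = (125788 + 374*(-146)) - 69167 = (125788 - 54604) - 69167 = 71184 - 69167 = 2017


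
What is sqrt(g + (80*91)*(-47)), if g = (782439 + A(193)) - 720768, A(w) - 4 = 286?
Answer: I*sqrt(280199) ≈ 529.34*I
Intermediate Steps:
A(w) = 290 (A(w) = 4 + 286 = 290)
g = 61961 (g = (782439 + 290) - 720768 = 782729 - 720768 = 61961)
sqrt(g + (80*91)*(-47)) = sqrt(61961 + (80*91)*(-47)) = sqrt(61961 + 7280*(-47)) = sqrt(61961 - 342160) = sqrt(-280199) = I*sqrt(280199)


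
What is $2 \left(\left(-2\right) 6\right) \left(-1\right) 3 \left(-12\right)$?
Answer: $-864$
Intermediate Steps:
$2 \left(\left(-2\right) 6\right) \left(-1\right) 3 \left(-12\right) = 2 \left(-12\right) \left(-1\right) 3 \left(-12\right) = \left(-24\right) \left(-1\right) 3 \left(-12\right) = 24 \cdot 3 \left(-12\right) = 72 \left(-12\right) = -864$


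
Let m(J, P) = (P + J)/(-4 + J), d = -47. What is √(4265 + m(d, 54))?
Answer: 2*√2773227/51 ≈ 65.306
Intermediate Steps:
m(J, P) = (J + P)/(-4 + J)
√(4265 + m(d, 54)) = √(4265 + (-47 + 54)/(-4 - 47)) = √(4265 + 7/(-51)) = √(4265 - 1/51*7) = √(4265 - 7/51) = √(217508/51) = 2*√2773227/51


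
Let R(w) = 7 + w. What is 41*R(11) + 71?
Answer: 809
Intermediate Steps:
41*R(11) + 71 = 41*(7 + 11) + 71 = 41*18 + 71 = 738 + 71 = 809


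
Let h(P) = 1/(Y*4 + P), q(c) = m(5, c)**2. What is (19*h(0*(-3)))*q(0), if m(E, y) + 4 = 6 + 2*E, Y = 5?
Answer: 684/5 ≈ 136.80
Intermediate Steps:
m(E, y) = 2 + 2*E (m(E, y) = -4 + (6 + 2*E) = 2 + 2*E)
q(c) = 144 (q(c) = (2 + 2*5)**2 = (2 + 10)**2 = 12**2 = 144)
h(P) = 1/(20 + P) (h(P) = 1/(5*4 + P) = 1/(20 + P))
(19*h(0*(-3)))*q(0) = (19/(20 + 0*(-3)))*144 = (19/(20 + 0))*144 = (19/20)*144 = 684/5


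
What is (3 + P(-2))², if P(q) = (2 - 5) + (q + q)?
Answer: 16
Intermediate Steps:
P(q) = -3 + 2*q
(3 + P(-2))² = (3 + (-3 + 2*(-2)))² = (3 + (-3 - 4))² = (3 - 7)² = (-4)² = 16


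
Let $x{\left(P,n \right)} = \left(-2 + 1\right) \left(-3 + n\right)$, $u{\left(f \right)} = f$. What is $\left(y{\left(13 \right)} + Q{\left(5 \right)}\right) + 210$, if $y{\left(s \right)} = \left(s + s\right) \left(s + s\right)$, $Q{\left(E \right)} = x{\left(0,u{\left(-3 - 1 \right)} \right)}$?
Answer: $893$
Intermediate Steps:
$x{\left(P,n \right)} = 3 - n$ ($x{\left(P,n \right)} = - (-3 + n) = 3 - n$)
$Q{\left(E \right)} = 7$ ($Q{\left(E \right)} = 3 - \left(-3 - 1\right) = 3 - -4 = 3 + 4 = 7$)
$y{\left(s \right)} = 4 s^{2}$ ($y{\left(s \right)} = 2 s 2 s = 4 s^{2}$)
$\left(y{\left(13 \right)} + Q{\left(5 \right)}\right) + 210 = \left(4 \cdot 13^{2} + 7\right) + 210 = \left(4 \cdot 169 + 7\right) + 210 = \left(676 + 7\right) + 210 = 683 + 210 = 893$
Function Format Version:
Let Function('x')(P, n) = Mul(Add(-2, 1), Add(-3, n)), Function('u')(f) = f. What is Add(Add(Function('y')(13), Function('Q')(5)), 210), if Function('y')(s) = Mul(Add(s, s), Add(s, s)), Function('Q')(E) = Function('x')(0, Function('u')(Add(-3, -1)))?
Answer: 893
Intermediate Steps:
Function('x')(P, n) = Add(3, Mul(-1, n)) (Function('x')(P, n) = Mul(-1, Add(-3, n)) = Add(3, Mul(-1, n)))
Function('Q')(E) = 7 (Function('Q')(E) = Add(3, Mul(-1, Add(-3, -1))) = Add(3, Mul(-1, -4)) = Add(3, 4) = 7)
Function('y')(s) = Mul(4, Pow(s, 2)) (Function('y')(s) = Mul(Mul(2, s), Mul(2, s)) = Mul(4, Pow(s, 2)))
Add(Add(Function('y')(13), Function('Q')(5)), 210) = Add(Add(Mul(4, Pow(13, 2)), 7), 210) = Add(Add(Mul(4, 169), 7), 210) = Add(Add(676, 7), 210) = Add(683, 210) = 893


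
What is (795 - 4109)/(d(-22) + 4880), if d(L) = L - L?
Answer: -1657/2440 ≈ -0.67910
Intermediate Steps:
d(L) = 0
(795 - 4109)/(d(-22) + 4880) = (795 - 4109)/(0 + 4880) = -3314/4880 = -3314*1/4880 = -1657/2440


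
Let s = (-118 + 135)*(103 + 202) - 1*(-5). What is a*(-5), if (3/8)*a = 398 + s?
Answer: -223520/3 ≈ -74507.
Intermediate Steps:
s = 5190 (s = 17*305 + 5 = 5185 + 5 = 5190)
a = 44704/3 (a = 8*(398 + 5190)/3 = (8/3)*5588 = 44704/3 ≈ 14901.)
a*(-5) = (44704/3)*(-5) = -223520/3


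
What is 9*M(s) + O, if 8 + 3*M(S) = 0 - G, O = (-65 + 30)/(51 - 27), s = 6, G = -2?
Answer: -467/24 ≈ -19.458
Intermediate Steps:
O = -35/24 ≈ -1.4583
M(S) = -2 (M(S) = -8/3 + (0 - 1*(-2))/3 = -8/3 + (0 + 2)/3 = -8/3 + (⅓)*2 = -8/3 + ⅔ = -2)
9*M(s) + O = 9*(-2) - 35/24 = -18 - 35/24 = -467/24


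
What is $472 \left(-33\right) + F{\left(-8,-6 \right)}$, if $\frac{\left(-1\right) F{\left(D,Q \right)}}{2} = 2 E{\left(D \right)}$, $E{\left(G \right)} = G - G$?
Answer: $-15576$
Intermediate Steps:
$E{\left(G \right)} = 0$
$F{\left(D,Q \right)} = 0$ ($F{\left(D,Q \right)} = - 2 \cdot 2 \cdot 0 = \left(-2\right) 0 = 0$)
$472 \left(-33\right) + F{\left(-8,-6 \right)} = 472 \left(-33\right) + 0 = -15576 + 0 = -15576$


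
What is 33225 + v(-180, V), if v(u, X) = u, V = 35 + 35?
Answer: 33045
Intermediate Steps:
V = 70
33225 + v(-180, V) = 33225 - 180 = 33045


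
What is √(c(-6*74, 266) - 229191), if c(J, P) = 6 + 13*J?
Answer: 17*I*√813 ≈ 484.72*I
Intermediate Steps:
√(c(-6*74, 266) - 229191) = √((6 + 13*(-6*74)) - 229191) = √((6 + 13*(-444)) - 229191) = √((6 - 5772) - 229191) = √(-5766 - 229191) = √(-234957) = 17*I*√813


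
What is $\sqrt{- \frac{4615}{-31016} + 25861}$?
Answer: $\frac{\sqrt{6219556217814}}{15508} \approx 160.81$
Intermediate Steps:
$\sqrt{- \frac{4615}{-31016} + 25861} = \sqrt{\left(-4615\right) \left(- \frac{1}{31016}\right) + 25861} = \sqrt{\frac{4615}{31016} + 25861} = \sqrt{\frac{802109391}{31016}} = \frac{\sqrt{6219556217814}}{15508}$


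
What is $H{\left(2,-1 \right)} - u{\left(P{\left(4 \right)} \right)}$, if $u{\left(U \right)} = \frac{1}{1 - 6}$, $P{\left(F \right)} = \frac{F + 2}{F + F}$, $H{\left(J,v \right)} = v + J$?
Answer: $\frac{6}{5} \approx 1.2$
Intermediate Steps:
$H{\left(J,v \right)} = J + v$
$P{\left(F \right)} = \frac{2 + F}{2 F}$
$u{\left(U \right)} = - \frac{1}{5}$ ($u{\left(U \right)} = \frac{1}{-5} = - \frac{1}{5}$)
$H{\left(2,-1 \right)} - u{\left(P{\left(4 \right)} \right)} = \left(2 - 1\right) - - \frac{1}{5} = 1 + \frac{1}{5} = \frac{6}{5}$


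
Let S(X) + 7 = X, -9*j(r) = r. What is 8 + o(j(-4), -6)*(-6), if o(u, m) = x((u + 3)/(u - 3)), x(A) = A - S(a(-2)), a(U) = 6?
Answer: 232/23 ≈ 10.087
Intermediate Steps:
j(r) = -r/9
S(X) = -7 + X
x(A) = 1 + A (x(A) = A - (-7 + 6) = A - 1*(-1) = A + 1 = 1 + A)
o(u, m) = 1 + (3 + u)/(-3 + u) (o(u, m) = 1 + (u + 3)/(u - 3) = 1 + (3 + u)/(-3 + u))
8 + o(j(-4), -6)*(-6) = 8 + (2*(-⅑*(-4))/(-3 - ⅑*(-4)))*(-6) = 8 + (2*(4/9)/(-3 + 4/9))*(-6) = 8 + (2*(4/9)/(-23/9))*(-6) = 8 + (2*(4/9)*(-9/23))*(-6) = 8 - 8/23*(-6) = 8 + 48/23 = 232/23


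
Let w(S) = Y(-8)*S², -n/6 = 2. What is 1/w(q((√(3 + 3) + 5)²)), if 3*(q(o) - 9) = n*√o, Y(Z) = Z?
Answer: -217/5000 + 11*√6/625 ≈ -0.00028898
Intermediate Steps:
n = -12 (n = -6*2 = -12)
q(o) = 9 - 4*√o (q(o) = 9 + (-12*√o)/3 = 9 - 4*√o)
w(S) = -8*S²
1/w(q((√(3 + 3) + 5)²)) = 1/(-8*(9 - (20 + 4*√(3 + 3)))²) = 1/(-8*(9 - (20 + 4*√6))²) = 1/(-8*(9 - 4*(5 + √6))²) = 1/(-8*(9 + (-20 - 4*√6))²) = 1/(-8*(-11 - 4*√6)²) = -1/(8*(-11 - 4*√6)²)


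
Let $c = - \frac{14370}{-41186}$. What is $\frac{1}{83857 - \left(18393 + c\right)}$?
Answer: $\frac{20593}{1348092967} \approx 1.5276 \cdot 10^{-5}$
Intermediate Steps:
$c = \frac{7185}{20593}$ ($c = \left(-14370\right) \left(- \frac{1}{41186}\right) = \frac{7185}{20593} \approx 0.34891$)
$\frac{1}{83857 - \left(18393 + c\right)} = \frac{1}{83857 - \frac{378774234}{20593}} = \frac{1}{\frac{1348092967}{20593}} = \frac{20593}{1348092967}$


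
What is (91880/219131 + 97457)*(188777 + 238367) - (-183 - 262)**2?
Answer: 9122018988164293/219131 ≈ 4.1628e+10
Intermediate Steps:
(91880/219131 + 97457)*(188777 + 238367) - (-183 - 262)**2 = (91880*(1/219131) + 97457)*427144 - 1*(-445)**2 = (91880/219131 + 97457)*427144 - 1*198025 = (21355941747/219131)*427144 - 198025 = 9122062381580568/219131 - 198025 = 9122018988164293/219131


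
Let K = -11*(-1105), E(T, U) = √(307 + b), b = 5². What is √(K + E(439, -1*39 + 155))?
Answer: √(12155 + 2*√83) ≈ 110.33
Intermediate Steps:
b = 25
E(T, U) = 2*√83 (E(T, U) = √(307 + 25) = √332 = 2*√83)
K = 12155
√(K + E(439, -1*39 + 155)) = √(12155 + 2*√83)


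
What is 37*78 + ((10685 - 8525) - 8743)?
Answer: -3697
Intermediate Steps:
37*78 + ((10685 - 8525) - 8743) = 2886 + (2160 - 8743) = 2886 - 6583 = -3697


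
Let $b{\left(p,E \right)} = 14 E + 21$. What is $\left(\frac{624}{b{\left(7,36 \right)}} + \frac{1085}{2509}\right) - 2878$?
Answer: $- \frac{1262946103}{439075} \approx -2876.4$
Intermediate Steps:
$b{\left(p,E \right)} = 21 + 14 E$
$\left(\frac{624}{b{\left(7,36 \right)}} + \frac{1085}{2509}\right) - 2878 = \left(\frac{624}{21 + 14 \cdot 36} + \frac{1085}{2509}\right) - 2878 = \left(\frac{624}{21 + 504} + 1085 \cdot \frac{1}{2509}\right) - 2878 = \left(\frac{624}{525} + \frac{1085}{2509}\right) - 2878 = \left(624 \cdot \frac{1}{525} + \frac{1085}{2509}\right) - 2878 = \left(\frac{208}{175} + \frac{1085}{2509}\right) - 2878 = \frac{711747}{439075} - 2878 = - \frac{1262946103}{439075}$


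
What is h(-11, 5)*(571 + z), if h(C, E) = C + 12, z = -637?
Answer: -66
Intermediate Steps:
h(C, E) = 12 + C
h(-11, 5)*(571 + z) = (12 - 11)*(571 - 637) = 1*(-66) = -66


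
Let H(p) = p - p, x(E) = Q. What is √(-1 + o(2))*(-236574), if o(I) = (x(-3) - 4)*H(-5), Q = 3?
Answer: -236574*I ≈ -2.3657e+5*I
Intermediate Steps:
x(E) = 3
H(p) = 0
o(I) = 0 (o(I) = (3 - 4)*0 = -1*0 = 0)
√(-1 + o(2))*(-236574) = √(-1 + 0)*(-236574) = √(-1)*(-236574) = I*(-236574) = -236574*I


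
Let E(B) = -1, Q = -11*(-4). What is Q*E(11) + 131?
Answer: 87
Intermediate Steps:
Q = 44
Q*E(11) + 131 = 44*(-1) + 131 = -44 + 131 = 87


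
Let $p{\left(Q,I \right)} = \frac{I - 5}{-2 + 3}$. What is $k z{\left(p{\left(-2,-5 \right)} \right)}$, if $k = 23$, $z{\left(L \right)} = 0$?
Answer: $0$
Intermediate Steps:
$p{\left(Q,I \right)} = -5 + I$ ($p{\left(Q,I \right)} = \frac{-5 + I}{1} = \left(-5 + I\right) 1 = -5 + I$)
$k z{\left(p{\left(-2,-5 \right)} \right)} = 23 \cdot 0 = 0$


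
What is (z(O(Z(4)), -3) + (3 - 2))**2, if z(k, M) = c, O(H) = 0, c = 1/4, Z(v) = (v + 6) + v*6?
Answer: 25/16 ≈ 1.5625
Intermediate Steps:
Z(v) = 6 + 7*v (Z(v) = (6 + v) + 6*v = 6 + 7*v)
c = 1/4 ≈ 0.25000
z(k, M) = 1/4
(z(O(Z(4)), -3) + (3 - 2))**2 = (1/4 + (3 - 2))**2 = (1/4 + 1)**2 = (5/4)**2 = 25/16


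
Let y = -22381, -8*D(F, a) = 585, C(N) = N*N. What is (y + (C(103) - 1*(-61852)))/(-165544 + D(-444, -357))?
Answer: -400640/1324937 ≈ -0.30238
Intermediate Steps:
C(N) = N**2
D(F, a) = -585/8 (D(F, a) = -1/8*585 = -585/8)
(y + (C(103) - 1*(-61852)))/(-165544 + D(-444, -357)) = (-22381 + (103**2 - 1*(-61852)))/(-165544 - 585/8) = (-22381 + (10609 + 61852))/(-1324937/8) = (-22381 + 72461)*(-8/1324937) = 50080*(-8/1324937) = -400640/1324937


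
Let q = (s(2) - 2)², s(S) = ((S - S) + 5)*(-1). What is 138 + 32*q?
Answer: 1706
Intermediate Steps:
s(S) = -5 (s(S) = (0 + 5)*(-1) = 5*(-1) = -5)
q = 49 (q = (-5 - 2)² = (-7)² = 49)
138 + 32*q = 138 + 32*49 = 138 + 1568 = 1706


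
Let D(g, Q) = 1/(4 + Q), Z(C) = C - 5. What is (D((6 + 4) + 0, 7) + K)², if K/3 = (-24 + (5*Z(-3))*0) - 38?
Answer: 4182025/121 ≈ 34562.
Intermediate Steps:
Z(C) = -5 + C
K = -186 (K = 3*((-24 + (5*(-5 - 3))*0) - 38) = 3*((-24 + (5*(-8))*0) - 38) = 3*((-24 - 40*0) - 38) = 3*((-24 + 0) - 38) = 3*(-24 - 38) = 3*(-62) = -186)
(D((6 + 4) + 0, 7) + K)² = (1/(4 + 7) - 186)² = (1/11 - 186)² = (-2045/11)² = 4182025/121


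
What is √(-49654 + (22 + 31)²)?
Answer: 3*I*√5205 ≈ 216.44*I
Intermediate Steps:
√(-49654 + (22 + 31)²) = √(-49654 + 53²) = √(-49654 + 2809) = √(-46845) = 3*I*√5205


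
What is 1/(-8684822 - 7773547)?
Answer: -1/16458369 ≈ -6.0759e-8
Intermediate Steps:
1/(-8684822 - 7773547) = 1/(-16458369) = -1/16458369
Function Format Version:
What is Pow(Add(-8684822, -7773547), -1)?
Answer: Rational(-1, 16458369) ≈ -6.0759e-8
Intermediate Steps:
Pow(Add(-8684822, -7773547), -1) = Pow(-16458369, -1) = Rational(-1, 16458369)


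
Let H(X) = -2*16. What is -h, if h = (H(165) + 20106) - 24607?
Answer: 4533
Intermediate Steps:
H(X) = -32
h = -4533 (h = (-32 + 20106) - 24607 = 20074 - 24607 = -4533)
-h = -1*(-4533) = 4533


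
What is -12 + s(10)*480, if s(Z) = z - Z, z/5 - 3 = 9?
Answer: 23988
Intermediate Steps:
z = 60 (z = 15 + 5*9 = 15 + 45 = 60)
s(Z) = 60 - Z
-12 + s(10)*480 = -12 + (60 - 1*10)*480 = -12 + (60 - 10)*480 = -12 + 50*480 = -12 + 24000 = 23988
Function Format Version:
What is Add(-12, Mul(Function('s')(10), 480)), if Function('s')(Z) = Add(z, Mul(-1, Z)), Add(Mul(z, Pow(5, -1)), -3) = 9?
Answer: 23988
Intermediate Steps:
z = 60 (z = Add(15, Mul(5, 9)) = Add(15, 45) = 60)
Function('s')(Z) = Add(60, Mul(-1, Z))
Add(-12, Mul(Function('s')(10), 480)) = Add(-12, Mul(Add(60, Mul(-1, 10)), 480)) = Add(-12, Mul(Add(60, -10), 480)) = Add(-12, Mul(50, 480)) = Add(-12, 24000) = 23988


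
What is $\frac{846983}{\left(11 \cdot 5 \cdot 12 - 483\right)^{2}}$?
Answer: $\frac{846983}{31329} \approx 27.035$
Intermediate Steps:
$\frac{846983}{\left(11 \cdot 5 \cdot 12 - 483\right)^{2}} = \frac{846983}{\left(55 \cdot 12 - 483\right)^{2}} = \frac{846983}{\left(660 - 483\right)^{2}} = \frac{846983}{177^{2}} = \frac{846983}{31329}$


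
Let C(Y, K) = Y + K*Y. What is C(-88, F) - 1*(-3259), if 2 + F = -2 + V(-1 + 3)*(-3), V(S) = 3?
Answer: 4315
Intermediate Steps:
F = -13 (F = -2 + (-2 + 3*(-3)) = -2 + (-2 - 9) = -2 - 11 = -13)
C(-88, F) - 1*(-3259) = -88*(1 - 13) - 1*(-3259) = -88*(-12) + 3259 = 1056 + 3259 = 4315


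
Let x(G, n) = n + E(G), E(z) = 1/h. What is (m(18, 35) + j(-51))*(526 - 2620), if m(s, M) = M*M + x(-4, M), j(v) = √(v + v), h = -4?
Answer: -5275833/2 - 2094*I*√102 ≈ -2.6379e+6 - 21148.0*I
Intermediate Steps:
E(z) = -¼ (E(z) = 1/(-4) = -¼)
x(G, n) = -¼ + n (x(G, n) = n - ¼ = -¼ + n)
j(v) = √2*√v (j(v) = √(2*v) = √2*√v)
m(s, M) = -¼ + M + M² (m(s, M) = M*M + (-¼ + M) = M² + (-¼ + M) = -¼ + M + M²)
(m(18, 35) + j(-51))*(526 - 2620) = ((-¼ + 35 + 35²) + √2*√(-51))*(526 - 2620) = ((-¼ + 35 + 1225) + √2*(I*√51))*(-2094) = (5039/4 + I*√102)*(-2094) = -5275833/2 - 2094*I*√102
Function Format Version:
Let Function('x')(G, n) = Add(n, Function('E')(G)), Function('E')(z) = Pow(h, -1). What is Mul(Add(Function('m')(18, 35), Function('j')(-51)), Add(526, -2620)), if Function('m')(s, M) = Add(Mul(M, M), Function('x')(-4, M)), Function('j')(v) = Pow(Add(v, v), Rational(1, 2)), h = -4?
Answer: Add(Rational(-5275833, 2), Mul(-2094, I, Pow(102, Rational(1, 2)))) ≈ Add(-2.6379e+6, Mul(-21148., I))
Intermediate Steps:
Function('E')(z) = Rational(-1, 4) (Function('E')(z) = Pow(-4, -1) = Rational(-1, 4))
Function('x')(G, n) = Add(Rational(-1, 4), n) (Function('x')(G, n) = Add(n, Rational(-1, 4)) = Add(Rational(-1, 4), n))
Function('j')(v) = Mul(Pow(2, Rational(1, 2)), Pow(v, Rational(1, 2))) (Function('j')(v) = Pow(Mul(2, v), Rational(1, 2)) = Mul(Pow(2, Rational(1, 2)), Pow(v, Rational(1, 2))))
Function('m')(s, M) = Add(Rational(-1, 4), M, Pow(M, 2)) (Function('m')(s, M) = Add(Mul(M, M), Add(Rational(-1, 4), M)) = Add(Pow(M, 2), Add(Rational(-1, 4), M)) = Add(Rational(-1, 4), M, Pow(M, 2)))
Mul(Add(Function('m')(18, 35), Function('j')(-51)), Add(526, -2620)) = Mul(Add(Add(Rational(-1, 4), 35, Pow(35, 2)), Mul(Pow(2, Rational(1, 2)), Pow(-51, Rational(1, 2)))), Add(526, -2620)) = Mul(Add(Add(Rational(-1, 4), 35, 1225), Mul(Pow(2, Rational(1, 2)), Mul(I, Pow(51, Rational(1, 2))))), -2094) = Mul(Add(Rational(5039, 4), Mul(I, Pow(102, Rational(1, 2)))), -2094) = Add(Rational(-5275833, 2), Mul(-2094, I, Pow(102, Rational(1, 2))))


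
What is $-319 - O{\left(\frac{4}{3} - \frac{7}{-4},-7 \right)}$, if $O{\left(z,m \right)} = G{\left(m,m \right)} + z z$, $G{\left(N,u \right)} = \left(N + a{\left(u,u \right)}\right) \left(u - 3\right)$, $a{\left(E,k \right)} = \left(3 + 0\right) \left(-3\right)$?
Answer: $- \frac{70345}{144} \approx -488.51$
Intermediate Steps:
$a{\left(E,k \right)} = -9$ ($a{\left(E,k \right)} = 3 \left(-3\right) = -9$)
$G{\left(N,u \right)} = \left(-9 + N\right) \left(-3 + u\right)$ ($G{\left(N,u \right)} = \left(N - 9\right) \left(u - 3\right) = \left(-9 + N\right) \left(-3 + u\right)$)
$O{\left(z,m \right)} = 27 + m^{2} + z^{2} - 12 m$ ($O{\left(z,m \right)} = \left(27 - 9 m - 3 m + m m\right) + z z = \left(27 - 9 m - 3 m + m^{2}\right) + z^{2} = \left(27 + m^{2} - 12 m\right) + z^{2} = 27 + m^{2} + z^{2} - 12 m$)
$-319 - O{\left(\frac{4}{3} - \frac{7}{-4},-7 \right)} = -319 - \left(27 + \left(-7\right)^{2} + \left(\frac{4}{3} - \frac{7}{-4}\right)^{2} - -84\right) = -319 - \left(27 + 49 + \left(4 \cdot \frac{1}{3} - - \frac{7}{4}\right)^{2} + 84\right) = -319 - \left(27 + 49 + \left(\frac{4}{3} + \frac{7}{4}\right)^{2} + 84\right) = -319 - \left(27 + 49 + \left(\frac{37}{12}\right)^{2} + 84\right) = -319 - \left(27 + 49 + \frac{1369}{144} + 84\right) = -319 - \frac{24409}{144} = - \frac{70345}{144}$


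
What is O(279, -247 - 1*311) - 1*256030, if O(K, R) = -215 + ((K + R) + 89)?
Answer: -256435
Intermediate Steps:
O(K, R) = -126 + K + R (O(K, R) = -215 + (89 + K + R) = -126 + K + R)
O(279, -247 - 1*311) - 1*256030 = (-126 + 279 + (-247 - 1*311)) - 1*256030 = (-126 + 279 + (-247 - 311)) - 256030 = (-126 + 279 - 558) - 256030 = -405 - 256030 = -256435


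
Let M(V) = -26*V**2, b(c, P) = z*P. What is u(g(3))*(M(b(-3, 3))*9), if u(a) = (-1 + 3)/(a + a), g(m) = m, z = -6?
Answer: -25272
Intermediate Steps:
b(c, P) = -6*P
u(a) = 1/a (u(a) = 2/((2*a)) = 2*(1/(2*a)) = 1/a)
u(g(3))*(M(b(-3, 3))*9) = (-26*(-6*3)**2*9)/3 = (-26*(-18)**2*9)/3 = (-26*324*9)/3 = (-8424*9)/3 = (1/3)*(-75816) = -25272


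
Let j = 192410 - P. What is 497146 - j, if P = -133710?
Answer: 171026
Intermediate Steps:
j = 326120 (j = 192410 - 1*(-133710) = 192410 + 133710 = 326120)
497146 - j = 497146 - 1*326120 = 497146 - 326120 = 171026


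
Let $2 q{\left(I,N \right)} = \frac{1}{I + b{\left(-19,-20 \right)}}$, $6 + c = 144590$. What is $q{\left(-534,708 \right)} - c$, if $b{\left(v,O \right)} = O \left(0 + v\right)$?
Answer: $- \frac{44531873}{308} \approx -1.4458 \cdot 10^{5}$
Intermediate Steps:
$c = 144584$ ($c = -6 + 144590 = 144584$)
$b{\left(v,O \right)} = O v$
$q{\left(I,N \right)} = \frac{1}{2 \left(380 + I\right)}$ ($q{\left(I,N \right)} = \frac{1}{2 \left(I - -380\right)} = \frac{1}{2 \left(I + 380\right)} = \frac{1}{2 \left(380 + I\right)}$)
$q{\left(-534,708 \right)} - c = \frac{1}{2 \left(380 - 534\right)} - 144584 = \frac{1}{2 \left(-154\right)} - 144584 = \frac{1}{2} \left(- \frac{1}{154}\right) - 144584 = - \frac{1}{308} - 144584 = - \frac{44531873}{308}$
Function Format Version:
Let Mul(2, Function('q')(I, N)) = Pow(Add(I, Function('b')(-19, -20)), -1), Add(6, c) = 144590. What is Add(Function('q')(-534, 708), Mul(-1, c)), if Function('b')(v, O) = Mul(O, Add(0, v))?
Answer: Rational(-44531873, 308) ≈ -1.4458e+5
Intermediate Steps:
c = 144584 (c = Add(-6, 144590) = 144584)
Function('b')(v, O) = Mul(O, v)
Function('q')(I, N) = Mul(Rational(1, 2), Pow(Add(380, I), -1)) (Function('q')(I, N) = Mul(Rational(1, 2), Pow(Add(I, Mul(-20, -19)), -1)) = Mul(Rational(1, 2), Pow(Add(I, 380), -1)) = Mul(Rational(1, 2), Pow(Add(380, I), -1)))
Add(Function('q')(-534, 708), Mul(-1, c)) = Add(Mul(Rational(1, 2), Pow(Add(380, -534), -1)), Mul(-1, 144584)) = Add(Mul(Rational(1, 2), Pow(-154, -1)), -144584) = Add(Mul(Rational(1, 2), Rational(-1, 154)), -144584) = Add(Rational(-1, 308), -144584) = Rational(-44531873, 308)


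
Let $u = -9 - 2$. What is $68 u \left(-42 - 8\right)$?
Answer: $37400$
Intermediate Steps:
$u = -11$ ($u = -9 - 2 = -11$)
$68 u \left(-42 - 8\right) = 68 \left(-11\right) \left(-42 - 8\right) = \left(-748\right) \left(-50\right) = 37400$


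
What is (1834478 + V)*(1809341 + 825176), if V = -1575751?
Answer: 681620679859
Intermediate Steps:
(1834478 + V)*(1809341 + 825176) = (1834478 - 1575751)*(1809341 + 825176) = 258727*2634517 = 681620679859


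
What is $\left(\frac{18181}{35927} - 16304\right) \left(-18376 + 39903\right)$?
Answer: $- \frac{12609130842429}{35927} \approx -3.5097 \cdot 10^{8}$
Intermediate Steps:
$\left(\frac{18181}{35927} - 16304\right) \left(-18376 + 39903\right) = \left(18181 \cdot \frac{1}{35927} - 16304\right) 21527 = \left(\frac{18181}{35927} - 16304\right) 21527 = \left(- \frac{585735627}{35927}\right) 21527 = - \frac{12609130842429}{35927}$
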